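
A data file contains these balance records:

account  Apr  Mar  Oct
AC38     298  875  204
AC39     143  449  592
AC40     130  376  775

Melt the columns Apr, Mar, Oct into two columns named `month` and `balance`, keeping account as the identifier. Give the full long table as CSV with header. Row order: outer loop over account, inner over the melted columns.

Each (account, column) pair becomes one row: 3 × 3 = 9 rows.
For example, (AC38, Apr) → balance=298.

account,month,balance
AC38,Apr,298
AC38,Mar,875
AC38,Oct,204
AC39,Apr,143
AC39,Mar,449
AC39,Oct,592
AC40,Apr,130
AC40,Mar,376
AC40,Oct,775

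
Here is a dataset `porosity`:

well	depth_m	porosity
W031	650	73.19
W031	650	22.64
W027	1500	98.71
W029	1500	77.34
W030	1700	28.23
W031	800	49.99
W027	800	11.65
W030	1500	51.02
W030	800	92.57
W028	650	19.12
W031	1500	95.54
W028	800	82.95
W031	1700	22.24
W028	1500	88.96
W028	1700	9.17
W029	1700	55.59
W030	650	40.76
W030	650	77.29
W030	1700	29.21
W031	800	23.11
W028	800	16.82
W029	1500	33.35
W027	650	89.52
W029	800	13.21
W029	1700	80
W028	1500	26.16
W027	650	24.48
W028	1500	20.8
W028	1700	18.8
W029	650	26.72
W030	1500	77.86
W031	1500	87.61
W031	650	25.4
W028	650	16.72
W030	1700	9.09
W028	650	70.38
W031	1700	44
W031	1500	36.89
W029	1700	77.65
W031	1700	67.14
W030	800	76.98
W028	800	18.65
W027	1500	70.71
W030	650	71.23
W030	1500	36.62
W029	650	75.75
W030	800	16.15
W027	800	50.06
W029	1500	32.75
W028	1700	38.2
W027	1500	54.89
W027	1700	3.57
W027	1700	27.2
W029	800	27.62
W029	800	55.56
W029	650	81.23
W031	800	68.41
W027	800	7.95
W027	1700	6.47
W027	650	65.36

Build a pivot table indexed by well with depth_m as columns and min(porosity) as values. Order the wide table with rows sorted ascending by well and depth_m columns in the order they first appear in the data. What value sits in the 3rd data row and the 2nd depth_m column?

With rows sorted ascending by well, row 3 is well=W029. depth_m columns in first-appearance order: 650, 1500, 1700, 800; column 2 is 1500.
Long rows with well=W029, depth_m=1500: min(77.34, 33.35, 32.75) = 32.75.

32.75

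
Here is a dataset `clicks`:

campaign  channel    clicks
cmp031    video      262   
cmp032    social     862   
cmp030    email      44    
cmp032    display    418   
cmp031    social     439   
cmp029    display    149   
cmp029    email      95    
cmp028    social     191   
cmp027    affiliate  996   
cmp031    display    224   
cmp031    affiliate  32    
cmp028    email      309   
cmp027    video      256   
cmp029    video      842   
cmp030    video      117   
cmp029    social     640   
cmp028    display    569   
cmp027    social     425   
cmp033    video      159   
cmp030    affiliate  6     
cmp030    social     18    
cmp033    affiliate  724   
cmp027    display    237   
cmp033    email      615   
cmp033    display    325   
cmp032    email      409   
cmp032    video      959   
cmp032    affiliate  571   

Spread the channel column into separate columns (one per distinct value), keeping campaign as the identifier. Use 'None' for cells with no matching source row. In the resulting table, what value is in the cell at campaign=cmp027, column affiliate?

996

The long row with campaign=cmp027, channel=affiliate has clicks=996.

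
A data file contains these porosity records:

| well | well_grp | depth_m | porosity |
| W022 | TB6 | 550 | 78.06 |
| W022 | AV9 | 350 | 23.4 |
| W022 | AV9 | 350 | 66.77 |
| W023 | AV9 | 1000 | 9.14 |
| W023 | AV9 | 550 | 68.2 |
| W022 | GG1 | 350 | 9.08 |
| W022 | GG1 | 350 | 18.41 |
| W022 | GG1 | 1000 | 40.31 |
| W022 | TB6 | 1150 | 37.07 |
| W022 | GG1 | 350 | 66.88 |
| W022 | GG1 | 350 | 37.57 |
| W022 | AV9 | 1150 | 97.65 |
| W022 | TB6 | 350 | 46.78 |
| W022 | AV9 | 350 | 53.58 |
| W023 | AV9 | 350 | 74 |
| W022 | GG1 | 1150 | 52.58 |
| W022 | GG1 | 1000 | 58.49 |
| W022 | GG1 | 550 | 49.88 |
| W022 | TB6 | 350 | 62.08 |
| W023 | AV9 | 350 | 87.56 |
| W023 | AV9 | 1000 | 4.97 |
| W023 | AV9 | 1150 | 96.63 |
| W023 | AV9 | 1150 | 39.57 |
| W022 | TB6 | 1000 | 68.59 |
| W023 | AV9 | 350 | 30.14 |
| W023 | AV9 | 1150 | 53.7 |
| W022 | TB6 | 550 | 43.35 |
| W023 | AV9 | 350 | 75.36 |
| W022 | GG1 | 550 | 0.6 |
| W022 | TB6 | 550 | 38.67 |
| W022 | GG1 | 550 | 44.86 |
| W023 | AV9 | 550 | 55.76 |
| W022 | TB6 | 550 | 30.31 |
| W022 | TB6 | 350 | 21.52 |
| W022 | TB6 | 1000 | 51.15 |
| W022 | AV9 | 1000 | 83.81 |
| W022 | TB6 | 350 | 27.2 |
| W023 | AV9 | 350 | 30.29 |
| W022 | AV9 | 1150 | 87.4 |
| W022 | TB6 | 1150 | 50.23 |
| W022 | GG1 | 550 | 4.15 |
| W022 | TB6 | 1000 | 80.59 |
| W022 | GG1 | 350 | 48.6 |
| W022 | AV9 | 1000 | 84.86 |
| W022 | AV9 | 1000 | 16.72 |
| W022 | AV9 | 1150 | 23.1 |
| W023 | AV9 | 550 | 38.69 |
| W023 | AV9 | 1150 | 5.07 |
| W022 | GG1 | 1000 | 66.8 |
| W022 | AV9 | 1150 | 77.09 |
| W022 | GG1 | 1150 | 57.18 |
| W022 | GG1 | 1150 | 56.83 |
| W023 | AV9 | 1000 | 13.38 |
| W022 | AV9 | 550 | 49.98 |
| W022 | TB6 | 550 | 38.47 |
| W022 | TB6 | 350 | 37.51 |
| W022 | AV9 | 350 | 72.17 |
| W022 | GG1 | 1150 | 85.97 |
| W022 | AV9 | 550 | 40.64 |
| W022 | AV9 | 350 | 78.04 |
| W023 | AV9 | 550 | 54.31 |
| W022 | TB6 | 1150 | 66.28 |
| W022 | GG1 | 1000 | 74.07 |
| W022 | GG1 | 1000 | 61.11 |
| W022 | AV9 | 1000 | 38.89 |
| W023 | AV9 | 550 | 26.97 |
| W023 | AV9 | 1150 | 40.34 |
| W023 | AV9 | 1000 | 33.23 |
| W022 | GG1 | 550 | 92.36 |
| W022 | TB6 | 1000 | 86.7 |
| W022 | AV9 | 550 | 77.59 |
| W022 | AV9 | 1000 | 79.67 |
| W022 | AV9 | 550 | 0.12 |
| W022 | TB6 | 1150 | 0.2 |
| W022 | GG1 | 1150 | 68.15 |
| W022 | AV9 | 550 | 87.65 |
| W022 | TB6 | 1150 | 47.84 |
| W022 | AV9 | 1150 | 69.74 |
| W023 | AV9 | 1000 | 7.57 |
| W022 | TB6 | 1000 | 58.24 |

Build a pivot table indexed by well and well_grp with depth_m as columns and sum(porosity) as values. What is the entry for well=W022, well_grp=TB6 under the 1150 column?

Rows with well=W022, well_grp=TB6 and depth_m=1150: porosity values are 37.07, 50.23, 66.28, 0.2, 47.84.
37.07 + 50.23 + 66.28 + 0.2 + 47.84 = 201.62.

201.62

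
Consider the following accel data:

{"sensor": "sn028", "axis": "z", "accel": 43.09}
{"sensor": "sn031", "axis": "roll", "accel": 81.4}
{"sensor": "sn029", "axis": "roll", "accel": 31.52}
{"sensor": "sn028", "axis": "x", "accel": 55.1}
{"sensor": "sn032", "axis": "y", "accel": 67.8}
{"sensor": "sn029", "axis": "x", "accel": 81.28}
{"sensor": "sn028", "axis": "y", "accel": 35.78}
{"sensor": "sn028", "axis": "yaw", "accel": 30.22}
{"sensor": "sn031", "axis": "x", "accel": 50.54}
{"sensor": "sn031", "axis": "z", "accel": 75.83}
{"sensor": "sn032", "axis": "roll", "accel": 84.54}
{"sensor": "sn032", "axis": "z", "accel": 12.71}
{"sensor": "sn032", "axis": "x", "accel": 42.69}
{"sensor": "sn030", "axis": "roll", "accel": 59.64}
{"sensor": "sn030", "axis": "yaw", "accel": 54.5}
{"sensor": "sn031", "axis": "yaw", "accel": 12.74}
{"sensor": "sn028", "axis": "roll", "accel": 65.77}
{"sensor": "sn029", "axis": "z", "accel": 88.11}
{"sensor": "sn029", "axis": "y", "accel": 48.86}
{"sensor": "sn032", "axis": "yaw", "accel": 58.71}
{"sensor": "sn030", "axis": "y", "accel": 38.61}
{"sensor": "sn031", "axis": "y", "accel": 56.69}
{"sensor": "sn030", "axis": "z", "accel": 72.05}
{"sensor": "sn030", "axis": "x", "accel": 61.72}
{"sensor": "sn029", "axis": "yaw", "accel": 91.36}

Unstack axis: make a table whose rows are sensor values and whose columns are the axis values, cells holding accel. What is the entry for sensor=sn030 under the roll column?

Wide layout: rows indexed by sensor, columns are the 5 distinct axis values (z, roll, x, y, yaw).
Cell (sensor=sn030, axis=roll) draws from the long row where sensor=sn030 and axis=roll, which has accel=59.64.

59.64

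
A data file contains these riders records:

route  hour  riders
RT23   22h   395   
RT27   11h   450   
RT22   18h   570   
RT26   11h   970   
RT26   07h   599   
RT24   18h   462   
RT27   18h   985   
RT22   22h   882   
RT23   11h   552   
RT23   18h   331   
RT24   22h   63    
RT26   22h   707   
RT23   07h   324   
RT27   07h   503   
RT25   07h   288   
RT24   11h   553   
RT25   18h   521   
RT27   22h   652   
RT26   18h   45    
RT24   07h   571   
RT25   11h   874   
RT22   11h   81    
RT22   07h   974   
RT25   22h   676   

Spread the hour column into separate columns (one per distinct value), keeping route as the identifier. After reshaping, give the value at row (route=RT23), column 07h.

Wide layout: rows indexed by route, columns are the 4 distinct hour values (22h, 11h, 18h, 07h).
Cell (route=RT23, hour=07h) draws from the long row where route=RT23 and hour=07h, which has riders=324.

324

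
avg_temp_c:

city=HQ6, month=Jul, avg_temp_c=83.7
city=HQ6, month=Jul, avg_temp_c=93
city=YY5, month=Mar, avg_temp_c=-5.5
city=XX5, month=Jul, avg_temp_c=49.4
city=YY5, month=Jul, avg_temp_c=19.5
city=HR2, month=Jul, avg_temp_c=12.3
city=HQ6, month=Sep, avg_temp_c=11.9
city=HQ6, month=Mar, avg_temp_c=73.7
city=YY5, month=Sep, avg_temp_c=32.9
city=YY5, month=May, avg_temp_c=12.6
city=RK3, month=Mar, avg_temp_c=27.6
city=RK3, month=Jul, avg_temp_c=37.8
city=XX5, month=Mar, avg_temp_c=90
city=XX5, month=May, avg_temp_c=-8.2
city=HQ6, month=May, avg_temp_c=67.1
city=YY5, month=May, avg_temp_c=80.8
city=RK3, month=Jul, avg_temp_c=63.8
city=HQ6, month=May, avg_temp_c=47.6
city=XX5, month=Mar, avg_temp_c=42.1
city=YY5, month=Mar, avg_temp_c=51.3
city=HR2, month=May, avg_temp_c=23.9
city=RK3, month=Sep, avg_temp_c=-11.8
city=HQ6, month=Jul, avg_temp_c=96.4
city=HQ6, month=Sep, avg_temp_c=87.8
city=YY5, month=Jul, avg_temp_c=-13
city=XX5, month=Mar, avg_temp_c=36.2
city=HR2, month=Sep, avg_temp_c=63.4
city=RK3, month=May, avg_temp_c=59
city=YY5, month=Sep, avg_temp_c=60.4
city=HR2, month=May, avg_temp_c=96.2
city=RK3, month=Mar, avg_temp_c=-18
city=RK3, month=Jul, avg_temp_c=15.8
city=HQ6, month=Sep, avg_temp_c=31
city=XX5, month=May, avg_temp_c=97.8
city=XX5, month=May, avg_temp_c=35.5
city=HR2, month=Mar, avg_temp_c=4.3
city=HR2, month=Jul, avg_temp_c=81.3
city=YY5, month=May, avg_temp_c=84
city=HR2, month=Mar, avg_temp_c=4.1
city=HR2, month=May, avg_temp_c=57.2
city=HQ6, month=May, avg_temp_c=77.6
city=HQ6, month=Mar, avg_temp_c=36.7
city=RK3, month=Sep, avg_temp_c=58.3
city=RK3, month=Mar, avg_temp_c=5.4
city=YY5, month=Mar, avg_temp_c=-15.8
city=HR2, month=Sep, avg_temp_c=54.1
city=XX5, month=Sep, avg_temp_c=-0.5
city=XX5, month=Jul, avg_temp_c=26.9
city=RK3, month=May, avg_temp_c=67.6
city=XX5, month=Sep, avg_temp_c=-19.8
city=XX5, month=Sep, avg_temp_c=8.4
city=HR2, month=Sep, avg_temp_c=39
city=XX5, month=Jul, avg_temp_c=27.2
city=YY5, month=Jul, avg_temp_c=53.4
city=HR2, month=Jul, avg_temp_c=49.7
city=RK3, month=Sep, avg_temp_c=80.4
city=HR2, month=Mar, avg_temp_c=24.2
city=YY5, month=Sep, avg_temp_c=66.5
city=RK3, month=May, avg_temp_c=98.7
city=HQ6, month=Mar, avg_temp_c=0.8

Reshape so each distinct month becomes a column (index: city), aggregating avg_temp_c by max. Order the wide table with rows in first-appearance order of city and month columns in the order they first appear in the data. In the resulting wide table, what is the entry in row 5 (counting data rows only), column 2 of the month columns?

27.6

With rows in first-appearance order of city, row 5 is city=RK3. month columns in first-appearance order: Jul, Mar, Sep, May; column 2 is Mar.
Long rows with city=RK3, month=Mar: max(27.6, -18, 5.4) = 27.6.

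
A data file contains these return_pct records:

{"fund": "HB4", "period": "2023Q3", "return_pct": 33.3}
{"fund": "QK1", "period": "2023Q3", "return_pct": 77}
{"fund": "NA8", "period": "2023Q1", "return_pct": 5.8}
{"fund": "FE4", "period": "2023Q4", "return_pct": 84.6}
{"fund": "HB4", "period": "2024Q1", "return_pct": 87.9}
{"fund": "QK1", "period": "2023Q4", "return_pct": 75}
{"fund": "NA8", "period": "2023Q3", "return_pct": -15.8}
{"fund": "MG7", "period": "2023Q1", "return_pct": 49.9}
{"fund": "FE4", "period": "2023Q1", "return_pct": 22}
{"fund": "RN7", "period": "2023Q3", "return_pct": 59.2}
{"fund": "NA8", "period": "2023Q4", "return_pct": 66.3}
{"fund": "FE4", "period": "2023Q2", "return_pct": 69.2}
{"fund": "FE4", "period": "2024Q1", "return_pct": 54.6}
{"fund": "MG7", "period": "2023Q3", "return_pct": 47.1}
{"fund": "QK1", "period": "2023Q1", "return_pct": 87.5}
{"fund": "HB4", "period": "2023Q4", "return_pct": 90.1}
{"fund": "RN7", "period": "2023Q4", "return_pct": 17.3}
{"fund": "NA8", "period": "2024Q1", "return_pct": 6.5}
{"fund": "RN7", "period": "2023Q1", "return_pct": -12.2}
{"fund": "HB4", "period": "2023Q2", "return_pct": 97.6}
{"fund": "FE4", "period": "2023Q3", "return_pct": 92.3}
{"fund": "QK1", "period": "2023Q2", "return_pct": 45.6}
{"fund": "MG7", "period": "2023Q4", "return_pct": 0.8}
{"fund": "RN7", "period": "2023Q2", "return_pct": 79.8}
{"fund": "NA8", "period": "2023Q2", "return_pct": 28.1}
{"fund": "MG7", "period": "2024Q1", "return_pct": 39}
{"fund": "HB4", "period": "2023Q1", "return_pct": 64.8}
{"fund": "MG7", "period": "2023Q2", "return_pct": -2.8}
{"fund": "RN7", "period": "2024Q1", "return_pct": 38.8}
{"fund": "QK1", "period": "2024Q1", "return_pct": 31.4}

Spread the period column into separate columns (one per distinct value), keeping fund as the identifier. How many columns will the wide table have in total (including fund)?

6

1 column for fund plus 5 distinct period values → 6 columns.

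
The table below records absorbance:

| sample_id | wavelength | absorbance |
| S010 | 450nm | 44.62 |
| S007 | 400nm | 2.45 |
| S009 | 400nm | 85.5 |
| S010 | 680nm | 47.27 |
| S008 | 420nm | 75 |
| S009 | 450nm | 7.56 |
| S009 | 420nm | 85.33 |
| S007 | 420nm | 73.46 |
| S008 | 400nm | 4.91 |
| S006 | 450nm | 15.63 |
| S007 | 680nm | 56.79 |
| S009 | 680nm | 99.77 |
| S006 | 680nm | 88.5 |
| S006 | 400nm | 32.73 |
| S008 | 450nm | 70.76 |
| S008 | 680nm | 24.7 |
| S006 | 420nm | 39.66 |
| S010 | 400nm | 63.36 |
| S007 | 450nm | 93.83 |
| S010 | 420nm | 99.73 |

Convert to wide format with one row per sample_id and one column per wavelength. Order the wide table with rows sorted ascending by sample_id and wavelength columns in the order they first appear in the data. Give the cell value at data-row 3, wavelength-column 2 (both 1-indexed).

4.91

With rows sorted ascending by sample_id, row 3 is sample_id=S008. wavelength columns in first-appearance order: 450nm, 400nm, 680nm, 420nm; column 2 is 400nm.
Long rows with sample_id=S008, wavelength=400nm: absorbance = 4.91.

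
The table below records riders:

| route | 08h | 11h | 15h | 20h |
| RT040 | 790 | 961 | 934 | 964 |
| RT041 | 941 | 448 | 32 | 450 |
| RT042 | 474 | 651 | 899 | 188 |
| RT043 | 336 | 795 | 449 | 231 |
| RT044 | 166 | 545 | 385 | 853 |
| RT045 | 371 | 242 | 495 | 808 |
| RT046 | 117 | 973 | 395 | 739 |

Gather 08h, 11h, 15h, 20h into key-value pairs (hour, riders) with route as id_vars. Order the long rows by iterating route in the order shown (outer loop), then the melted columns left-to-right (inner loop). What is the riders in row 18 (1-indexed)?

28 rows total (7 × 4). Row 18: index ⌊(18-1)/4⌋ = 4 into route → RT044; (18-1) mod 4 = 1 into the melted columns → 11h.
So row 18 is (RT044, 11h, 545); riders = 545.

545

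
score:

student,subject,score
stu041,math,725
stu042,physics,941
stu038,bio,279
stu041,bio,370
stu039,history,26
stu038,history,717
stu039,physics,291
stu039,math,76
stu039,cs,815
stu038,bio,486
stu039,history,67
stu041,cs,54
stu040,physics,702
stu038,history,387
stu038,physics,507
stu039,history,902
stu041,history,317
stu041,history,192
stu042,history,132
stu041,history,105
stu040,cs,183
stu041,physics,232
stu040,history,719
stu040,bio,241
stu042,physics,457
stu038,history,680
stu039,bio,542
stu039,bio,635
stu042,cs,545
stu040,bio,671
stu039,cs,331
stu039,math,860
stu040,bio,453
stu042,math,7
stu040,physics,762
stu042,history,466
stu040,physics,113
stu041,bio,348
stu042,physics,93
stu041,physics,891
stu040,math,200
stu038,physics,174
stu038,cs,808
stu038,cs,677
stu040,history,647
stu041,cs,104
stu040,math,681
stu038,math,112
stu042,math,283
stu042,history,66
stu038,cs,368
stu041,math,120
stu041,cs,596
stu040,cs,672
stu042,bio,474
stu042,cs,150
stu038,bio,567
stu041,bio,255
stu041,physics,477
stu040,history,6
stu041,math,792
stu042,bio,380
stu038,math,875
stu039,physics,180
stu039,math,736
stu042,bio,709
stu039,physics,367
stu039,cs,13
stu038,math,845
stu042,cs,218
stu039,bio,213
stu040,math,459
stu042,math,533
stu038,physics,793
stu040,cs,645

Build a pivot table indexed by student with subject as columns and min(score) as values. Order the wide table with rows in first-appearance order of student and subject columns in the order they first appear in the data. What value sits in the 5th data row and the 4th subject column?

6

With rows in first-appearance order of student, row 5 is student=stu040. subject columns in first-appearance order: math, physics, bio, history, cs; column 4 is history.
Long rows with student=stu040, subject=history: min(719, 647, 6) = 6.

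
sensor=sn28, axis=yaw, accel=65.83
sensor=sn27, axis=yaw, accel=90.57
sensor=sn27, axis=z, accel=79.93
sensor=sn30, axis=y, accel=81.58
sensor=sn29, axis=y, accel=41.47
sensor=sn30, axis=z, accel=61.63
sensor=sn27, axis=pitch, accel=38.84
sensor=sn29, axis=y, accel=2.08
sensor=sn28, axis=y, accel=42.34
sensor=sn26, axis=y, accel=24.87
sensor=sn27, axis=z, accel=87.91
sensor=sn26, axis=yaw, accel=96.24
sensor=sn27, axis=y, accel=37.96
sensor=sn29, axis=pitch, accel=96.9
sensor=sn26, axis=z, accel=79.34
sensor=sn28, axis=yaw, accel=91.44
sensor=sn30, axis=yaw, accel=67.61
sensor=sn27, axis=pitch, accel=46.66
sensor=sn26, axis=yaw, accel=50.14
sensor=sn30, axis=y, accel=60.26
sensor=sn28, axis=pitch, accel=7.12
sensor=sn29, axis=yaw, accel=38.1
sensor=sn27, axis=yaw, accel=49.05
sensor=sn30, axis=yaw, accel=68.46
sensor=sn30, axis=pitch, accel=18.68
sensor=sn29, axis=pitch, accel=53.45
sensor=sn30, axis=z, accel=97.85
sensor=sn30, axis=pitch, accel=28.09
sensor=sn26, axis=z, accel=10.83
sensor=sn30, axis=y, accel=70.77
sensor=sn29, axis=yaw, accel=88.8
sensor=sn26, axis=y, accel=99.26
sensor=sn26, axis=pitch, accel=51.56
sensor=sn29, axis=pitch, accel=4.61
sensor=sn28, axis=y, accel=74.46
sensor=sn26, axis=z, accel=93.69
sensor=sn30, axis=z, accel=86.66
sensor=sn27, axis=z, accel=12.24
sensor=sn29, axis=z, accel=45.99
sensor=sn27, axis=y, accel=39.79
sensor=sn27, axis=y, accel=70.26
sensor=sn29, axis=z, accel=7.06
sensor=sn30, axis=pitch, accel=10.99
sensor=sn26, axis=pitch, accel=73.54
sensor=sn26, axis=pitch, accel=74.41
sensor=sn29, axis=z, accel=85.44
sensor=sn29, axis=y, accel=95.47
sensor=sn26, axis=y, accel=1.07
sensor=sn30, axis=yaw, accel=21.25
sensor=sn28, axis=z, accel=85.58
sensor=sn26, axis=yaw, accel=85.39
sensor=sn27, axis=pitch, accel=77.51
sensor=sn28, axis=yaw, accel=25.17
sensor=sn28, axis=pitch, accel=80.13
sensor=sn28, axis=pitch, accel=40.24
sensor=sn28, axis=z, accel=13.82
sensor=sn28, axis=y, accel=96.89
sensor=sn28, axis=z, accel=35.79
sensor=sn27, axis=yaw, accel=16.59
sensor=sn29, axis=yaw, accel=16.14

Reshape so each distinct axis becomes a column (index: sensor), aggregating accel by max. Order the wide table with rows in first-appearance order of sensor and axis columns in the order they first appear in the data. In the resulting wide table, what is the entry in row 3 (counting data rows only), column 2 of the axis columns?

With rows in first-appearance order of sensor, row 3 is sensor=sn30. axis columns in first-appearance order: yaw, z, y, pitch; column 2 is z.
Long rows with sensor=sn30, axis=z: max(61.63, 97.85, 86.66) = 97.85.

97.85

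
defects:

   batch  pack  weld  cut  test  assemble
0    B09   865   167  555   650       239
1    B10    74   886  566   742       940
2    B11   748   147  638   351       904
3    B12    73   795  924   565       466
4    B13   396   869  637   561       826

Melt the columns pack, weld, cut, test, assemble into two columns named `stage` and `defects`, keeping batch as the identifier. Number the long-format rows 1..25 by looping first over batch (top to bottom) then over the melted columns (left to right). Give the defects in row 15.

904

25 rows total (5 × 5). Row 15: index ⌊(15-1)/5⌋ = 2 into batch → B11; (15-1) mod 5 = 4 into the melted columns → assemble.
So row 15 is (B11, assemble, 904); defects = 904.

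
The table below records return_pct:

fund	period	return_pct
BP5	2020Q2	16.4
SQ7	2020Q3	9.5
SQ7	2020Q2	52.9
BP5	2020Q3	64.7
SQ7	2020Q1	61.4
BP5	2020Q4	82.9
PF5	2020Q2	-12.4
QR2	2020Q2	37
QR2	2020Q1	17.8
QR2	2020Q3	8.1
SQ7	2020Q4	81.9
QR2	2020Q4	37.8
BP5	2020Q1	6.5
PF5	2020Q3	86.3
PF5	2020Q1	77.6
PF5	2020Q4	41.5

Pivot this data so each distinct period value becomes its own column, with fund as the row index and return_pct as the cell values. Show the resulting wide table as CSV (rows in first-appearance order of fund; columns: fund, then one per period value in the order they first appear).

fund,2020Q2,2020Q3,2020Q1,2020Q4
BP5,16.4,64.7,6.5,82.9
SQ7,52.9,9.5,61.4,81.9
PF5,-12.4,86.3,77.6,41.5
QR2,37,8.1,17.8,37.8

Columns: fund plus the 4 distinct period values (2020Q2, 2020Q3, 2020Q1, 2020Q4).
For example, row BP5 column 2020Q2 takes return_pct=16.4 from the long row (BP5, 2020Q2).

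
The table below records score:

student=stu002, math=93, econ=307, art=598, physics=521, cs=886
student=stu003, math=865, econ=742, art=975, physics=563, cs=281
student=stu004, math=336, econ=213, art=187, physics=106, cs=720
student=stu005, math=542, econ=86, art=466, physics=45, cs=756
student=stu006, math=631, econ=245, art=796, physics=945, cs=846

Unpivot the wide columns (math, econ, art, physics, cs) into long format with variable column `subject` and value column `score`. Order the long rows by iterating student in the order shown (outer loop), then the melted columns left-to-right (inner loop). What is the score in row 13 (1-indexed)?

25 rows total (5 × 5). Row 13: index ⌊(13-1)/5⌋ = 2 into student → stu004; (13-1) mod 5 = 2 into the melted columns → art.
So row 13 is (stu004, art, 187); score = 187.

187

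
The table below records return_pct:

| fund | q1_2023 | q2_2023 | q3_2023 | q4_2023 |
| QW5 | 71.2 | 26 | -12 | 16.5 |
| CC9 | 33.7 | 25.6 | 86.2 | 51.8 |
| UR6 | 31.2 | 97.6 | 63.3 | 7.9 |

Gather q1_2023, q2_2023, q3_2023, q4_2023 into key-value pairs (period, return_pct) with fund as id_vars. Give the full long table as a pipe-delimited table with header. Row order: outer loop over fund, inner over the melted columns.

Each (fund, column) pair becomes one row: 3 × 4 = 12 rows.
For example, (QW5, q1_2023) → return_pct=71.2.

| fund | period | return_pct |
| QW5 | q1_2023 | 71.2 |
| QW5 | q2_2023 | 26 |
| QW5 | q3_2023 | -12 |
| QW5 | q4_2023 | 16.5 |
| CC9 | q1_2023 | 33.7 |
| CC9 | q2_2023 | 25.6 |
| CC9 | q3_2023 | 86.2 |
| CC9 | q4_2023 | 51.8 |
| UR6 | q1_2023 | 31.2 |
| UR6 | q2_2023 | 97.6 |
| UR6 | q3_2023 | 63.3 |
| UR6 | q4_2023 | 7.9 |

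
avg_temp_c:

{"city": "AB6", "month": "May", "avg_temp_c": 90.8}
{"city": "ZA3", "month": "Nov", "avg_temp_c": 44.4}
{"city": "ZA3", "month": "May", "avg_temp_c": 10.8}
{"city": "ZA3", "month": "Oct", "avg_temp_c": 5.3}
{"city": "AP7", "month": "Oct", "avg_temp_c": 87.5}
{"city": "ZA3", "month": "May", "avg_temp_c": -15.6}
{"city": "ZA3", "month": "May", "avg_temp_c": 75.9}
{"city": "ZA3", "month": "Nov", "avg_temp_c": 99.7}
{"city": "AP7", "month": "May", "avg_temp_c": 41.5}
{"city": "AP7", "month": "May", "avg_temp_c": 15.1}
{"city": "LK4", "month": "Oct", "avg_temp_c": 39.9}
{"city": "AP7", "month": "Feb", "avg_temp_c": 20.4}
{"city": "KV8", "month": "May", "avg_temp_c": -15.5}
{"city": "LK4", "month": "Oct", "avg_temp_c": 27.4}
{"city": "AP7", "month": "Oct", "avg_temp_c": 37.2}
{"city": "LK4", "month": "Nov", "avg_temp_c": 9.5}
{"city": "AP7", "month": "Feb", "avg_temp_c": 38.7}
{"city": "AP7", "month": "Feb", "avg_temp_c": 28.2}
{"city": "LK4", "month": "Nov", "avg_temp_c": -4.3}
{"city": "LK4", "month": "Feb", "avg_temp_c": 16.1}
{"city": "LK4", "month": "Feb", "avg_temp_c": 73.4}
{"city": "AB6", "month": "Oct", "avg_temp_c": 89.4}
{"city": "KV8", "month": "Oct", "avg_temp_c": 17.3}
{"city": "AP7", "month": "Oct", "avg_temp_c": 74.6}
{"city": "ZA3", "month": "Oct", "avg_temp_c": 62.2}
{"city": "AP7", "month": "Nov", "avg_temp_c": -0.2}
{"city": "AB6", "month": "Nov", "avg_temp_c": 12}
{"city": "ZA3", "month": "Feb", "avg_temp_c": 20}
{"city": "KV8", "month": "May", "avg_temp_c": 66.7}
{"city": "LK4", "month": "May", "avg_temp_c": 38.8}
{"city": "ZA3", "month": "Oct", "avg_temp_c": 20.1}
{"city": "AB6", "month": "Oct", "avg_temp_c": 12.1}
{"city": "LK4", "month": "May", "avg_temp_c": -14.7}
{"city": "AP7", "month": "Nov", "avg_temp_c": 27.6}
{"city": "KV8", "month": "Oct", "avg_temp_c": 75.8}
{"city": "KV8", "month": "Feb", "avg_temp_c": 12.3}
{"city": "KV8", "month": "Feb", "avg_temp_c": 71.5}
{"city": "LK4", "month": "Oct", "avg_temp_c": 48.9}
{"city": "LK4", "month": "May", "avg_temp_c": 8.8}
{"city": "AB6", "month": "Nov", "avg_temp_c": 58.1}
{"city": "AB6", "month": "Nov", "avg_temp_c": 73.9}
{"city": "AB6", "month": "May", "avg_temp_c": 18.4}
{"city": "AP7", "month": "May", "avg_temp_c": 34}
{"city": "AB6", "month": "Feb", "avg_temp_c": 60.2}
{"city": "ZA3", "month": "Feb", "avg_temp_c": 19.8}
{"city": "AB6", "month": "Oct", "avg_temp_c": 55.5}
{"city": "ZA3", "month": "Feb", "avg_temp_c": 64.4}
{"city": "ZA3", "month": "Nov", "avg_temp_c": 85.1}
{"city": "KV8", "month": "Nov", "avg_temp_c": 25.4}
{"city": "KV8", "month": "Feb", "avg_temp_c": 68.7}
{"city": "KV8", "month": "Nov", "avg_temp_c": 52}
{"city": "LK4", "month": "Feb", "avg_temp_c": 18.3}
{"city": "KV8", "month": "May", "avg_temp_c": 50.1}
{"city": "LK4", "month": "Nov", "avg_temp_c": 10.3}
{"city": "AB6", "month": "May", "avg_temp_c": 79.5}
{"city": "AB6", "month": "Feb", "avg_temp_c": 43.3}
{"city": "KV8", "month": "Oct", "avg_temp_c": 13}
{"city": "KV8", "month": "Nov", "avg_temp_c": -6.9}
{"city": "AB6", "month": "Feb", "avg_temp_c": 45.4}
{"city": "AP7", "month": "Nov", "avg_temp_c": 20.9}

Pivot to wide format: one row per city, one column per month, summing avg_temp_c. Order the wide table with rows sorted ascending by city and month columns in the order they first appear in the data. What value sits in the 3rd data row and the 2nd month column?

70.5

With rows sorted ascending by city, row 3 is city=KV8. month columns in first-appearance order: May, Nov, Oct, Feb; column 2 is Nov.
Long rows with city=KV8, month=Nov: 25.4 + 52 + -6.9 = 70.5.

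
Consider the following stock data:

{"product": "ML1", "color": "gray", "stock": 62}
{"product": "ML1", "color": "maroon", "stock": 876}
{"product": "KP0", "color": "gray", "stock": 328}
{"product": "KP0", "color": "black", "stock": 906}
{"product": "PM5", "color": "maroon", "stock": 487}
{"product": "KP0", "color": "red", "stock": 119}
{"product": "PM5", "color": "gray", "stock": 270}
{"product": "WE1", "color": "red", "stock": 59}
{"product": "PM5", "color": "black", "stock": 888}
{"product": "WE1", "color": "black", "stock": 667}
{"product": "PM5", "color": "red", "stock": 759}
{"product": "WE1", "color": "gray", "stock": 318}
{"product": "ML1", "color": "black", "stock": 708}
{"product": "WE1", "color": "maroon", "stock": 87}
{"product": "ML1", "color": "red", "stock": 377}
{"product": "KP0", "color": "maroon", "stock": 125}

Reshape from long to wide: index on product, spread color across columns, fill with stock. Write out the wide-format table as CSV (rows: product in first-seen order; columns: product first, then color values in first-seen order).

product,gray,maroon,black,red
ML1,62,876,708,377
KP0,328,125,906,119
PM5,270,487,888,759
WE1,318,87,667,59

Columns: product plus the 4 distinct color values (gray, maroon, black, red).
For example, row ML1 column gray takes stock=62 from the long row (ML1, gray).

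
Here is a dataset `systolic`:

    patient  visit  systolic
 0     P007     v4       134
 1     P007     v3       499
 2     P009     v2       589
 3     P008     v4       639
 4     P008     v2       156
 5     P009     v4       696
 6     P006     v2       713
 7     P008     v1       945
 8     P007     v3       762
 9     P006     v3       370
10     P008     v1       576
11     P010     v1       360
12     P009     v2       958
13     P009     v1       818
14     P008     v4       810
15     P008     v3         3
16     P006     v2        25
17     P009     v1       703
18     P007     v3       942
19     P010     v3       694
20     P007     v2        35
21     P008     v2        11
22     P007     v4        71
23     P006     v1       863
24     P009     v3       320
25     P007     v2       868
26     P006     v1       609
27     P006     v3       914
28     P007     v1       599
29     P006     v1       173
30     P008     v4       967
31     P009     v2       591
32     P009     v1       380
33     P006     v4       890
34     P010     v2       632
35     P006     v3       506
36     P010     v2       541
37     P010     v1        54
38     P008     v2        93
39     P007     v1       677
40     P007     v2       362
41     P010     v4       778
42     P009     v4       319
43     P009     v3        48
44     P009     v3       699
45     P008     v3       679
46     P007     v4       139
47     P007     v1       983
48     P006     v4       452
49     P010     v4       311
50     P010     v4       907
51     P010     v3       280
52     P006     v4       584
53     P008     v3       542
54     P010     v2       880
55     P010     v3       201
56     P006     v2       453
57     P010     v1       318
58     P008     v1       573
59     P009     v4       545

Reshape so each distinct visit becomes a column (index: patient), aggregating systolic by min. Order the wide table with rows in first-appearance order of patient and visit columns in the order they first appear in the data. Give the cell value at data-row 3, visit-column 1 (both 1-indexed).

With rows in first-appearance order of patient, row 3 is patient=P008. visit columns in first-appearance order: v4, v3, v2, v1; column 1 is v4.
Long rows with patient=P008, visit=v4: min(639, 810, 967) = 639.

639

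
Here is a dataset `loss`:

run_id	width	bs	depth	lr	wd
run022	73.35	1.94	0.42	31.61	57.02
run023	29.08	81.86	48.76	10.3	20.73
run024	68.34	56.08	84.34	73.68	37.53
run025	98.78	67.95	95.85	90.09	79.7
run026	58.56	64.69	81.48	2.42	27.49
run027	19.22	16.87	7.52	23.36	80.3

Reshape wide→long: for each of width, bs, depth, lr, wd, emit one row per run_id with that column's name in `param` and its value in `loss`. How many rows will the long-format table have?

30

6 run_id values × 5 melted columns = 30 rows.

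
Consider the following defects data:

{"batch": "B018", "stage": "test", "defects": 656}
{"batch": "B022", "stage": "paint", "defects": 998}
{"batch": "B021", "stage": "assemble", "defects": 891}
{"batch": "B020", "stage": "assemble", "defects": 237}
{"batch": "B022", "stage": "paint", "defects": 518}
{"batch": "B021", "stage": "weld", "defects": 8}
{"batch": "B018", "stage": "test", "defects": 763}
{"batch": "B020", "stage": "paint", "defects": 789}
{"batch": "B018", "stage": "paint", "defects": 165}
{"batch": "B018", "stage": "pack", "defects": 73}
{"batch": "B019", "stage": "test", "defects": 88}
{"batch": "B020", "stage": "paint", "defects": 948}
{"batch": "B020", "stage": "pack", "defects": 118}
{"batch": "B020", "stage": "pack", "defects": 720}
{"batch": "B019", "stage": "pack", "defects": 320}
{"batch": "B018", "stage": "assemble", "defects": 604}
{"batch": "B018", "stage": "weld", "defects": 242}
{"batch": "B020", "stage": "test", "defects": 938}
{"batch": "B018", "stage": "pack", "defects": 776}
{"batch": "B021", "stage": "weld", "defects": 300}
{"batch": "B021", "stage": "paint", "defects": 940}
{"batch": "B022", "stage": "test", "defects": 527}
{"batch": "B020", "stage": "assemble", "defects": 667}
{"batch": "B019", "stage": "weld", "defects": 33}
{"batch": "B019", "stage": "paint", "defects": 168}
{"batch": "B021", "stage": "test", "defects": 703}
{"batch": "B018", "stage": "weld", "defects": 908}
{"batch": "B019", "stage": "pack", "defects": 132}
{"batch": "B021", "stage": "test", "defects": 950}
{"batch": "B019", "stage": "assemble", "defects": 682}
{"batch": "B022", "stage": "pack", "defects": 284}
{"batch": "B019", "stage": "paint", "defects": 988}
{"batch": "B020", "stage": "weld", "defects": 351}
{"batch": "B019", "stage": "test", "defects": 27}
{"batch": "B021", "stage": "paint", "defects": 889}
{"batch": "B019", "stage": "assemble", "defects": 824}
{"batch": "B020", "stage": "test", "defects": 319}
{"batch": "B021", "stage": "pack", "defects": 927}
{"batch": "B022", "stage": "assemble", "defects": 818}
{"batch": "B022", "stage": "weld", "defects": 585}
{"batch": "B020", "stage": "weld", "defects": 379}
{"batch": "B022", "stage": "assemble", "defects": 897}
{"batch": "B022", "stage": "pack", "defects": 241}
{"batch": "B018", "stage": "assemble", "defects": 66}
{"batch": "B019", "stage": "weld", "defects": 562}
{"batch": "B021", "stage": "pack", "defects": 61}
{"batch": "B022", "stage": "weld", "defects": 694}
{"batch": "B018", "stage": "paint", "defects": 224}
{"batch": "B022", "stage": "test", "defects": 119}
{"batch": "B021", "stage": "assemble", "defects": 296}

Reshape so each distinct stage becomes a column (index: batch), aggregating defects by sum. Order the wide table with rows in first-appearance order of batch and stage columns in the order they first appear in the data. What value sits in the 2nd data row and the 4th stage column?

1279

With rows in first-appearance order of batch, row 2 is batch=B022. stage columns in first-appearance order: test, paint, assemble, weld, pack; column 4 is weld.
Long rows with batch=B022, stage=weld: 585 + 694 = 1279.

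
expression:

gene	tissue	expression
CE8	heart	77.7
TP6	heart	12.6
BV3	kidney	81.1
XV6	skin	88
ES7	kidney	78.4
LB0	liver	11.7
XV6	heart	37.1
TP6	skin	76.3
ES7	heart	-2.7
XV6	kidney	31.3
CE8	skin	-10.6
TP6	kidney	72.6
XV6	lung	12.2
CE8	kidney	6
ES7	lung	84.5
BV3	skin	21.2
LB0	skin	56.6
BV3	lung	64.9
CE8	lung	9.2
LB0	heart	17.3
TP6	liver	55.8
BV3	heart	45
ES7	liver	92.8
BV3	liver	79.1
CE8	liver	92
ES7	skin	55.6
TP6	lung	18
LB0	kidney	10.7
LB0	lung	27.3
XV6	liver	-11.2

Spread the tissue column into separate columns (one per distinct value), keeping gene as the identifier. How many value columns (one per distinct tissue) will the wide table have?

5 distinct tissue values: skin, liver, lung, heart, kidney.

5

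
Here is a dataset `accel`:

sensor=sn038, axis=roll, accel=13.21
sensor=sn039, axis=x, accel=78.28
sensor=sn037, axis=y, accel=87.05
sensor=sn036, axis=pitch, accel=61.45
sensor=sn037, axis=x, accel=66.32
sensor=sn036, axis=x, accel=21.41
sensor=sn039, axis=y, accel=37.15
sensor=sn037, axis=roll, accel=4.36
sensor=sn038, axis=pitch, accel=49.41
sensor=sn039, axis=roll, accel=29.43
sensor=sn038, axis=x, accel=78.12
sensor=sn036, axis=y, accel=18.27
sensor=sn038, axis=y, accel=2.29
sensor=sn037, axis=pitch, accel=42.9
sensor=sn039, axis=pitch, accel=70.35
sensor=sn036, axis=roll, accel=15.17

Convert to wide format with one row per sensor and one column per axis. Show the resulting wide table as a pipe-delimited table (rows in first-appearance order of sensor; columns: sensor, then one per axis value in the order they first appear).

| sensor | roll | x | y | pitch |
| sn038 | 13.21 | 78.12 | 2.29 | 49.41 |
| sn039 | 29.43 | 78.28 | 37.15 | 70.35 |
| sn037 | 4.36 | 66.32 | 87.05 | 42.9 |
| sn036 | 15.17 | 21.41 | 18.27 | 61.45 |

Columns: sensor plus the 4 distinct axis values (roll, x, y, pitch).
For example, row sn038 column roll takes accel=13.21 from the long row (sn038, roll).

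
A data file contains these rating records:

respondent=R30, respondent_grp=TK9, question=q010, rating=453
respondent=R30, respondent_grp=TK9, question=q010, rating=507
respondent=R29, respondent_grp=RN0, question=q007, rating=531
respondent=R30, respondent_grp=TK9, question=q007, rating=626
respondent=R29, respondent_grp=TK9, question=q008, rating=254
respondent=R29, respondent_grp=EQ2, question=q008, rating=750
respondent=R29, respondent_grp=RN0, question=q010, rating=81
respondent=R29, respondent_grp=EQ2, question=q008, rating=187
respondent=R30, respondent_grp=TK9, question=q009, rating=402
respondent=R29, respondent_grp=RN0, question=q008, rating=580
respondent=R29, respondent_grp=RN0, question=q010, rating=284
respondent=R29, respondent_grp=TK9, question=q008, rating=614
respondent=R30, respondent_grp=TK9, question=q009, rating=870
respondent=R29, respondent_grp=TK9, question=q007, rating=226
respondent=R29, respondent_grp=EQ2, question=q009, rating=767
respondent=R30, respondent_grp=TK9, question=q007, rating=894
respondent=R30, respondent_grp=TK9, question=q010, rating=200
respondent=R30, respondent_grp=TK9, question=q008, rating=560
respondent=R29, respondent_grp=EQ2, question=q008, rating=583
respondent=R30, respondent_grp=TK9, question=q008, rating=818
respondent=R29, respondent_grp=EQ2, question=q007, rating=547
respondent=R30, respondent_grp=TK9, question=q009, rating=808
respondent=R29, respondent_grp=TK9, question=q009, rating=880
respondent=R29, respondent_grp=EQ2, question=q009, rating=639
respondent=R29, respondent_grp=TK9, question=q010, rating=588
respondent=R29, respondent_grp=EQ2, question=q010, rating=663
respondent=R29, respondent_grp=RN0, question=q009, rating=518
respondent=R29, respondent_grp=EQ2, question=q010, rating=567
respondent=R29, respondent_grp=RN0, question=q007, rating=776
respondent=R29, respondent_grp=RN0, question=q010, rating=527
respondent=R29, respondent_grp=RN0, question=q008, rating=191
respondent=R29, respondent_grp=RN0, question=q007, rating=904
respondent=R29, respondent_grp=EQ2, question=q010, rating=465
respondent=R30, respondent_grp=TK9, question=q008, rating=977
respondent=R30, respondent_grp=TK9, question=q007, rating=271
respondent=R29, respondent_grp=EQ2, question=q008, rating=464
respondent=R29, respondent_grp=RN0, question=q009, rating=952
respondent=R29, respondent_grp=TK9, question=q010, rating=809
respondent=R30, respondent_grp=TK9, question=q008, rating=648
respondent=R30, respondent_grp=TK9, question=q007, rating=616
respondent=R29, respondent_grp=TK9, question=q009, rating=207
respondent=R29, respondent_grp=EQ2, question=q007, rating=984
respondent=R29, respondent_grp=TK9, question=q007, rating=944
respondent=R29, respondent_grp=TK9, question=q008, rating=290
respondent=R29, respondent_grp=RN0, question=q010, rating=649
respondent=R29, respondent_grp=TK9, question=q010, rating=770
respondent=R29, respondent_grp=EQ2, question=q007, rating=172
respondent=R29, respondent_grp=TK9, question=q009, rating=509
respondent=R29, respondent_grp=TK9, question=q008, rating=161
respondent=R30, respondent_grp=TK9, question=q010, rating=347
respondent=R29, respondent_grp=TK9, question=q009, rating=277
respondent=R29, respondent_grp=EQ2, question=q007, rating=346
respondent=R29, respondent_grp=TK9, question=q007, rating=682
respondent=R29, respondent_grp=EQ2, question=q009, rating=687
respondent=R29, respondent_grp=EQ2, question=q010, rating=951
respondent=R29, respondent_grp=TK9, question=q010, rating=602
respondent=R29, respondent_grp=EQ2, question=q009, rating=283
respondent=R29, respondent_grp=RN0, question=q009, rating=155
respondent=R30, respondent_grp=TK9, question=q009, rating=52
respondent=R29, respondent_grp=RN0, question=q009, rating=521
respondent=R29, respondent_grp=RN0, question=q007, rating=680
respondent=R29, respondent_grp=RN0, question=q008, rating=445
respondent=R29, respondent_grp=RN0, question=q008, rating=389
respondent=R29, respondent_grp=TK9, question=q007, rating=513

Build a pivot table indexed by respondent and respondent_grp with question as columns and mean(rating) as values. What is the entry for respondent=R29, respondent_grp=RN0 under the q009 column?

Rows with respondent=R29, respondent_grp=RN0 and question=q009: rating values are 518, 952, 155, 521.
(518 + 952 + 155 + 521) / 4 = 536.50.

536.50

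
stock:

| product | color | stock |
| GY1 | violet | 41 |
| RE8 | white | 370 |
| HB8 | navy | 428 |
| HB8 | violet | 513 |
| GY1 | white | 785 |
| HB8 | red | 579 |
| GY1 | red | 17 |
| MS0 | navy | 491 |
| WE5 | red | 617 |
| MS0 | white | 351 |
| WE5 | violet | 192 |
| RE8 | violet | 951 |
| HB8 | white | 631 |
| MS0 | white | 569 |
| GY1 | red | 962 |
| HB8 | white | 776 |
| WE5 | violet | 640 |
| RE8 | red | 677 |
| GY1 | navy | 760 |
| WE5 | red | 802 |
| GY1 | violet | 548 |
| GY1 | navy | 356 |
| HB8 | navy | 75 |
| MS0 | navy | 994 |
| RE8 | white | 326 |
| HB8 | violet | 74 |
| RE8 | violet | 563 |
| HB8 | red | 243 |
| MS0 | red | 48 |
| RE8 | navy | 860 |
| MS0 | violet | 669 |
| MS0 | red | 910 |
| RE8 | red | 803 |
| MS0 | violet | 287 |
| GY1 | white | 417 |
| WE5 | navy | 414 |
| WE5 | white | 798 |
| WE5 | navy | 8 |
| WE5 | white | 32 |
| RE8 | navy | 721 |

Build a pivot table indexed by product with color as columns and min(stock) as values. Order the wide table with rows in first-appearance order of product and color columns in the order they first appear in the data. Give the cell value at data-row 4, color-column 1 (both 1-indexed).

287

With rows in first-appearance order of product, row 4 is product=MS0. color columns in first-appearance order: violet, white, navy, red; column 1 is violet.
Long rows with product=MS0, color=violet: min(669, 287) = 287.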